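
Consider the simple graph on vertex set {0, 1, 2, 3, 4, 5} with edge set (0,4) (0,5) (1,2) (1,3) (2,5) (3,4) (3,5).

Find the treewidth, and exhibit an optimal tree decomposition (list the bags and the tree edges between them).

Treewidth 2.
One such decomposition:
Bags: B1 = {1, 2, 3}  B2 = {2, 3, 5}  B3 = {3, 4, 5}  B4 = {0, 4, 5}
Tree: B1–B2, B2–B3, B3–B4

Every bag has size at most 3, so the width is 3 − 1 = 2 and tw(G) ≤ 2. The edges 1–2–5–3–1 form a cycle, so G is not a tree and its treewidth is at least 2. The upper and lower bounds meet at 2, so that is the treewidth.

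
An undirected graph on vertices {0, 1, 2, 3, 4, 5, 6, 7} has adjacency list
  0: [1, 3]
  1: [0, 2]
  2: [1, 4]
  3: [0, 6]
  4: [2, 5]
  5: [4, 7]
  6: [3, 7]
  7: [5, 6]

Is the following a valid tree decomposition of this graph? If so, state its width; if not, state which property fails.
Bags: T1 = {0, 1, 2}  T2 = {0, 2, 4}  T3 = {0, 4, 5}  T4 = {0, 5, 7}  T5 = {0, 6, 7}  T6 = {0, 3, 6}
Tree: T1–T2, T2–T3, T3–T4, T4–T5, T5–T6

Yes; width 2.

Checking the three conditions: (i) the bags cover all of {0, 1, 2, 3, 4, 5, 6, 7}; (ii) for each edge, some bag contains both endpoints; (iii) the bags containing any fixed vertex form a subtree. All hold, so the decomposition is valid with width 3 − 1 = 2.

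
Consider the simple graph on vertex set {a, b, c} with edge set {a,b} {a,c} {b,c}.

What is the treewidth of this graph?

2

A width-2 tree decomposition is:
Bags: B1 = {a, b, c}
Tree: (single bag)
With just one bag of size 3, the width is 3 − 1 = 2, so tw(G) ≤ 2. Conversely, {a, b, c} is a clique of size 3, and the vertices of any clique must share a bag in every tree decomposition; so some bag has ≥ 3 vertices and tw(G) ≥ 2. Therefore the treewidth is 2.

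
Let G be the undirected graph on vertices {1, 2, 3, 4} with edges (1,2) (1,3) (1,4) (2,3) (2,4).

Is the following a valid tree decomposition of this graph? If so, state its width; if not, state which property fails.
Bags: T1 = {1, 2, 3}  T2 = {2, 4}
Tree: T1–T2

No — edge (1,4) lies in no bag.

A tree decomposition must satisfy three properties: every vertex lies in some bag; for every edge, both endpoints lie together in some bag; and for every vertex, the bags containing it form a connected subtree. Here edge (1,4) lies in no bag, so the decomposition is invalid.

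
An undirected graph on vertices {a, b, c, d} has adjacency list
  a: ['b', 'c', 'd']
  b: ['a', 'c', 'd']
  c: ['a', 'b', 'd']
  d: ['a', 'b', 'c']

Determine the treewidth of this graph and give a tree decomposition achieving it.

Treewidth 3.
Bags: B1 = {a, b, c, d}
Tree: (single bag)

With just one bag of size 4, the width is 4 − 1 = 3, so tw(G) ≤ 3. On the other hand G contains the 4-clique {a, b, c, d}. A clique must lie in a single bag of any decomposition, so no decomposition can have width below 3. Hence tw(G) = 3 exactly.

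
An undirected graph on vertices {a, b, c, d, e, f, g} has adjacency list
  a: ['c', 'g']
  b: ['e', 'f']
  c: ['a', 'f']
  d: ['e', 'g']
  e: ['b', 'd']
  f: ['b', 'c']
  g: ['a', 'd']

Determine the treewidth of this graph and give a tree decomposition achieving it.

Treewidth 2.
One such decomposition:
Bags: B1 = {b, e, f}  B2 = {c, e, f}  B3 = {a, c, e}  B4 = {a, e, g}  B5 = {d, e, g}
Tree: B1–B2, B2–B3, B3–B4, B4–B5

Every bag has size at most 3, so the width is 3 − 1 = 2 and tw(G) ≤ 2. For the lower bound, G contains the cycle e–b–f–c–a–g–d–e, so G is not a forest; only forests have treewidth ≤ 1, hence tw(G) ≥ 2. Combining the bounds, tw(G) = 2.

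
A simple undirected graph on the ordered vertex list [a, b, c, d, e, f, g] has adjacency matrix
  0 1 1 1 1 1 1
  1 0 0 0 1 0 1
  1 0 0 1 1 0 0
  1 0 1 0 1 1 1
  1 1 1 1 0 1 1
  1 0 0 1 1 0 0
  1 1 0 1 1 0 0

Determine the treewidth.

A width-3 tree decomposition is:
Bags: B1 = {a, c, d, e}  B2 = {a, d, e, g}  B3 = {a, b, e, g}  B4 = {a, d, e, f}
Tree: B1–B2, B2–B3, B1–B4
The largest bag has 4 vertices, giving width 3; this decomposition certifies tw(G) ≤ 3. On the other hand G contains the 4-clique {a, d, e, g}. A clique must lie in a single bag of any decomposition, so no decomposition can have width below 3. The upper and lower bounds meet at 3, so that is the treewidth.

3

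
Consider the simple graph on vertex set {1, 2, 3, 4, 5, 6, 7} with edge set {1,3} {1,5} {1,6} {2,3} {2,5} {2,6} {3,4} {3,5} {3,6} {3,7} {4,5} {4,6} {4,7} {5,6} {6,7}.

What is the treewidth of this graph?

3

A width-3 tree decomposition is:
Bags: B1 = {3, 4, 5, 6}  B2 = {2, 3, 5, 6}  B3 = {1, 3, 5, 6}  B4 = {3, 4, 6, 7}
Tree: B1–B2, B1–B3, B1–B4
Every bag has size at most 4, so the width is 4 − 1 = 3 and tw(G) ≤ 3. For the lower bound, the 4 vertices {1, 3, 5, 6} are pairwise adjacent, and any tree decomposition puts a clique entirely inside one bag — forcing width ≥ 3. Therefore the treewidth is 3.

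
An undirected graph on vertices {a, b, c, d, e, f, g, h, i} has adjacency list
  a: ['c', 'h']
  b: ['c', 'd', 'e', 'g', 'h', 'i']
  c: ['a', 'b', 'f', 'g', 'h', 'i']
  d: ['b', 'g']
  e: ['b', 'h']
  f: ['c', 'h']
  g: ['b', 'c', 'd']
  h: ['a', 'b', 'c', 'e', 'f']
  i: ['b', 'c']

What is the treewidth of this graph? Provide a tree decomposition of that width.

Treewidth 2.
Bags: B1 = {b, c, g}  B2 = {b, c, h}  B3 = {b, d, g}  B4 = {b, e, h}  B5 = {a, c, h}  B6 = {c, f, h}  B7 = {b, c, i}
Tree: B1–B2, B1–B3, B2–B4, B2–B5, B5–B6, B1–B7

Each bag holds 3 vertices, so the decomposition has width 2, which upper-bounds the treewidth. For the lower bound, the 3 vertices {a, c, h} are pairwise adjacent, and any tree decomposition puts a clique entirely inside one bag — forcing width ≥ 2. Therefore the treewidth is 2.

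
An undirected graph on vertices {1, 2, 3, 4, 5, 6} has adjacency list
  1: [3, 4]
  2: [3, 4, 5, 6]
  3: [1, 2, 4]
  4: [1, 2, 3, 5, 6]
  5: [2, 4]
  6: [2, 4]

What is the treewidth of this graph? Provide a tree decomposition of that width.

Every bag has size at most 3, so the width is 3 − 1 = 2 and tw(G) ≤ 2. Conversely, {1, 3, 4} is a clique of size 3, and the vertices of any clique must share a bag in every tree decomposition; so some bag has ≥ 3 vertices and tw(G) ≥ 2. Combining the bounds, tw(G) = 2.

Treewidth 2.
One such decomposition:
Bags: B1 = {2, 4, 5}  B2 = {2, 4, 6}  B3 = {2, 3, 4}  B4 = {1, 3, 4}
Tree: B1–B2, B2–B3, B3–B4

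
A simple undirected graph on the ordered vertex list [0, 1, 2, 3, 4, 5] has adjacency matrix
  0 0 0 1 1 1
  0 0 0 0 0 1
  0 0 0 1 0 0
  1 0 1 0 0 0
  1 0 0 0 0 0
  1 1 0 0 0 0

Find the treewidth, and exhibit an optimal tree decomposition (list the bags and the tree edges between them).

Treewidth 1.
One optimal decomposition is:
Bags: B1 = {0, 4}  B2 = {0, 5}  B3 = {1, 5}  B4 = {0, 3}  B5 = {2, 3}
Tree: B1–B2, B2–B3, B2–B4, B4–B5

Each bag holds 2 vertices, so the decomposition has width 1, which upper-bounds the treewidth. G has an edge, so its treewidth is at least 1. Combining the bounds, tw(G) = 1.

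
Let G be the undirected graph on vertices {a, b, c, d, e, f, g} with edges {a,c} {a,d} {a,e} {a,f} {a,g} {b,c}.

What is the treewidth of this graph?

A width-1 tree decomposition is:
Bags: B1 = {a, d}  B2 = {a, c}  B3 = {a, g}  B4 = {a, f}  B5 = {b, c}  B6 = {a, e}
Tree: B1–B2, B1–B3, B2–B4, B2–B5, B1–B6
The largest bag has 2 vertices, giving width 1; this decomposition certifies tw(G) ≤ 1. G has an edge, so its treewidth is at least 1. Therefore the treewidth is 1.

1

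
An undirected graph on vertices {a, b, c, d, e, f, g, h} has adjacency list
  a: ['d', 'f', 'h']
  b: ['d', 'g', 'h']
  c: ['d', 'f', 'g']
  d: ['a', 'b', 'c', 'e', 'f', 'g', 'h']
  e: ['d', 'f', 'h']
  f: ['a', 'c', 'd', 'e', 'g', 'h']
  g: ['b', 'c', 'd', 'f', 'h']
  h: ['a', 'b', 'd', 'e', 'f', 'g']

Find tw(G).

3

A width-3 tree decomposition is:
Bags: B1 = {c, d, f, g}  B2 = {d, f, g, h}  B3 = {d, e, f, h}  B4 = {a, d, f, h}  B5 = {b, d, g, h}
Tree: B1–B2, B2–B3, B2–B4, B2–B5
The largest bag has 4 vertices, giving width 3; this decomposition certifies tw(G) ≤ 3. For the lower bound, the 4 vertices {d, f, g, h} are pairwise adjacent, and any tree decomposition puts a clique entirely inside one bag — forcing width ≥ 3. Hence tw(G) = 3 exactly.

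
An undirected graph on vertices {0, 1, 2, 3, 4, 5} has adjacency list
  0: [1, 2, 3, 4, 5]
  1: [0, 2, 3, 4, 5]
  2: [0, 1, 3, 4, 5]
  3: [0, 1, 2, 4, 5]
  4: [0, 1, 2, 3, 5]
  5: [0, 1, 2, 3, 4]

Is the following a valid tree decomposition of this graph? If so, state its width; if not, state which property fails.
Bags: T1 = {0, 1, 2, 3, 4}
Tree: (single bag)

No — vertex 5 appears in no bag.

A tree decomposition must satisfy three properties: every vertex lies in some bag; for every edge, both endpoints lie together in some bag; and for every vertex, the bags containing it form a connected subtree. Here vertex 5 appears in no bag, so the decomposition is invalid.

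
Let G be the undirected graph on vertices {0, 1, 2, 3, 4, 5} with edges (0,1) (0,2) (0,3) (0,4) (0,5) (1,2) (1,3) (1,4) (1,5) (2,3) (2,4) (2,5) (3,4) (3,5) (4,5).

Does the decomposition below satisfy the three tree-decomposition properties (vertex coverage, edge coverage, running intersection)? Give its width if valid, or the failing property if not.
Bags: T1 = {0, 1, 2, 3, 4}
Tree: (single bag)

No — vertex 5 appears in no bag.

A tree decomposition must satisfy three properties: every vertex lies in some bag; for every edge, both endpoints lie together in some bag; and for every vertex, the bags containing it form a connected subtree. Here vertex 5 appears in no bag, so the decomposition is invalid.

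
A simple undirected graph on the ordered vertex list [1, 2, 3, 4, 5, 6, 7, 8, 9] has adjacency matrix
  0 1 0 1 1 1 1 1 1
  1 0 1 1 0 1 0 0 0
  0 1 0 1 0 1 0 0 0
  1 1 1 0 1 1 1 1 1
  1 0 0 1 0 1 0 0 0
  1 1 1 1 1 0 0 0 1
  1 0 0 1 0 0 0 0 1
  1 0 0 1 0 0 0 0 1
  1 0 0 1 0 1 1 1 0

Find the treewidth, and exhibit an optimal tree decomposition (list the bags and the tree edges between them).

Treewidth 3.
Bags: B1 = {1, 2, 4, 6}  B2 = {1, 4, 6, 9}  B3 = {1, 4, 7, 9}  B4 = {2, 3, 4, 6}  B5 = {1, 4, 5, 6}  B6 = {1, 4, 8, 9}
Tree: B1–B2, B2–B3, B1–B4, B1–B5, B2–B6

The largest bag has 4 vertices, giving width 3; this decomposition certifies tw(G) ≤ 3. For the lower bound, the 4 vertices {1, 4, 8, 9} are pairwise adjacent, and any tree decomposition puts a clique entirely inside one bag — forcing width ≥ 3. Hence tw(G) = 3 exactly.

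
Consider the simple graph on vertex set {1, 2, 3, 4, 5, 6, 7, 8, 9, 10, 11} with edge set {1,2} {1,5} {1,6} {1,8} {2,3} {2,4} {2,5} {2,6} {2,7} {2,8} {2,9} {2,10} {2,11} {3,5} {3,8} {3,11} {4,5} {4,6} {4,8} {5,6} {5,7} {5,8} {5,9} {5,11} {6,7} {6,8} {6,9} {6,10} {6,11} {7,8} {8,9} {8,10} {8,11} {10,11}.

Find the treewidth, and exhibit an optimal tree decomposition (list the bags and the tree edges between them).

The largest bag has 5 vertices, giving width 4; this decomposition certifies tw(G) ≤ 4. For the lower bound, the 5 vertices {2, 6, 8, 10, 11} are pairwise adjacent, and any tree decomposition puts a clique entirely inside one bag — forcing width ≥ 4. Hence tw(G) = 4 exactly.

Treewidth 4.
One such decomposition:
Bags: B1 = {2, 5, 6, 8, 11}  B2 = {2, 5, 6, 8, 9}  B3 = {1, 2, 5, 6, 8}  B4 = {2, 4, 5, 6, 8}  B5 = {2, 6, 8, 10, 11}  B6 = {2, 5, 6, 7, 8}  B7 = {2, 3, 5, 8, 11}
Tree: B1–B2, B1–B3, B3–B4, B1–B5, B3–B6, B1–B7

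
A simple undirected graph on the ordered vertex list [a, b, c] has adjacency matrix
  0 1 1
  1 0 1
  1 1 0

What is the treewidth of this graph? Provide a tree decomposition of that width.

A single bag containing all 3 vertices is trivially a valid decomposition of width 2. For the lower bound, the 3 vertices {a, b, c} are pairwise adjacent, and any tree decomposition puts a clique entirely inside one bag — forcing width ≥ 2. Hence tw(G) = 2 exactly.

Treewidth 2.
Bags: B1 = {a, b, c}
Tree: (single bag)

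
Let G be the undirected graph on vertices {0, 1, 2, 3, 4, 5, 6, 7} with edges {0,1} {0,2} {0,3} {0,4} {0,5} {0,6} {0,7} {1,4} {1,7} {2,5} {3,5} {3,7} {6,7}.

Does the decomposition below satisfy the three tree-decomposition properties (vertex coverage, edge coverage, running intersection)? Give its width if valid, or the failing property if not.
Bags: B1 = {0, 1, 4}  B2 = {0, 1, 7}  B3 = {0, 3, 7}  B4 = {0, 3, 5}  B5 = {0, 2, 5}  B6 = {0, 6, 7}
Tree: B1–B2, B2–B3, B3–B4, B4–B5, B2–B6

Yes; width 2.

Checking the three conditions: (i) the bags cover all of {0, 1, 2, 3, 4, 5, 6, 7}; (ii) for each edge, some bag contains both endpoints; (iii) the bags containing any fixed vertex form a subtree. All hold, so the decomposition is valid with width 3 − 1 = 2.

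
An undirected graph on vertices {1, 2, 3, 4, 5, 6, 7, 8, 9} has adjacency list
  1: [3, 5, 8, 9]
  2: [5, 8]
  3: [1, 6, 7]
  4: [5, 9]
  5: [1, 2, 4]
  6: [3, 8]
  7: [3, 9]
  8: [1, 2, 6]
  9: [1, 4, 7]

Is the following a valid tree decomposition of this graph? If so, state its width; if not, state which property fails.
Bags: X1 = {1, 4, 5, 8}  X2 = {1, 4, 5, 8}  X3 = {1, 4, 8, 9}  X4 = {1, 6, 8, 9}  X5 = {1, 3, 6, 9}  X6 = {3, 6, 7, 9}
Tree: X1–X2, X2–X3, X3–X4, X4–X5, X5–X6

No — vertex 2 appears in no bag.

A tree decomposition must satisfy three properties: every vertex lies in some bag; for every edge, both endpoints lie together in some bag; and for every vertex, the bags containing it form a connected subtree. Here vertex 2 appears in no bag, so the decomposition is invalid.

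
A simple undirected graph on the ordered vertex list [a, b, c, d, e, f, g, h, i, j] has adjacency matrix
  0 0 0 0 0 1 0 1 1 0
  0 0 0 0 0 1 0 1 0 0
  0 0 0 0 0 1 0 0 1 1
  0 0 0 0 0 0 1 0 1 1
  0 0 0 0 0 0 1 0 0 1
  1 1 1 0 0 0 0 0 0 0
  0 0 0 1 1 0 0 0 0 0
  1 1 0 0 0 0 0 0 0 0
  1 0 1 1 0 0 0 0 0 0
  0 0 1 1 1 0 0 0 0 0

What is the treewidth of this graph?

2

A width-2 tree decomposition is:
Bags: B1 = {e, g, j}  B2 = {d, g, j}  B3 = {c, d, j}  B4 = {c, d, i}  B5 = {c, f, i}  B6 = {a, f, i}  B7 = {a, b, f}  B8 = {a, b, h}
Tree: B1–B2, B2–B3, B3–B4, B4–B5, B5–B6, B6–B7, B7–B8
Each bag holds 3 vertices, so the decomposition has width 2, which upper-bounds the treewidth. Since e–g–d–j–e is a cycle in G, G is not acyclic. Forests are exactly the graphs of treewidth ≤ 1, so tw(G) ≥ 2. Hence tw(G) = 2 exactly.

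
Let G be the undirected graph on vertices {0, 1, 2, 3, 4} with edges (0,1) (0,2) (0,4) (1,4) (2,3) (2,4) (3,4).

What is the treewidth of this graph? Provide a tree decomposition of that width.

Treewidth 2.
One optimal decomposition is:
Bags: B1 = {2, 3, 4}  B2 = {0, 2, 4}  B3 = {0, 1, 4}
Tree: B1–B2, B2–B3

Each bag holds 3 vertices, so the decomposition has width 2, which upper-bounds the treewidth. On the other hand G contains the 3-clique {0, 1, 4}. A clique must lie in a single bag of any decomposition, so no decomposition can have width below 2. Hence tw(G) = 2 exactly.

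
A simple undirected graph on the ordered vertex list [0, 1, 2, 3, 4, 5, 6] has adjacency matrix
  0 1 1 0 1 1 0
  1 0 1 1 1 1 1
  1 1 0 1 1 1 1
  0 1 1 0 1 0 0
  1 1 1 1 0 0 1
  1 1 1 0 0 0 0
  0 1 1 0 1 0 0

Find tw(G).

A width-3 tree decomposition is:
Bags: B1 = {0, 1, 2, 4}  B2 = {1, 2, 3, 4}  B3 = {1, 2, 4, 6}  B4 = {0, 1, 2, 5}
Tree: B1–B2, B1–B3, B1–B4
Every bag has size at most 4, so the width is 4 − 1 = 3 and tw(G) ≤ 3. Conversely, {0, 1, 2, 4} is a clique of size 4, and the vertices of any clique must share a bag in every tree decomposition; so some bag has ≥ 4 vertices and tw(G) ≥ 3. The upper and lower bounds meet at 3, so that is the treewidth.

3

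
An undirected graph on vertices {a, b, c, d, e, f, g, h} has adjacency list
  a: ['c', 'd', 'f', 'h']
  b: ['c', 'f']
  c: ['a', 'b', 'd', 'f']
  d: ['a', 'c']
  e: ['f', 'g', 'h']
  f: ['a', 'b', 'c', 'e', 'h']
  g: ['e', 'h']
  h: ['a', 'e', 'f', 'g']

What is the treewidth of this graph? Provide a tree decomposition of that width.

The largest bag has 3 vertices, giving width 2; this decomposition certifies tw(G) ≤ 2. Conversely, {a, c, d} is a clique of size 3, and the vertices of any clique must share a bag in every tree decomposition; so some bag has ≥ 3 vertices and tw(G) ≥ 2. Hence tw(G) = 2 exactly.

Treewidth 2.
One such decomposition:
Bags: B1 = {a, f, h}  B2 = {a, c, f}  B3 = {e, f, h}  B4 = {e, g, h}  B5 = {b, c, f}  B6 = {a, c, d}
Tree: B1–B2, B1–B3, B3–B4, B2–B5, B2–B6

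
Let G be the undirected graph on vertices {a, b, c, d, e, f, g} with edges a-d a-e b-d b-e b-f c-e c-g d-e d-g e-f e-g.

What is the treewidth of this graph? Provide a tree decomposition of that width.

Treewidth 2.
One optimal decomposition is:
Bags: B1 = {b, e, f}  B2 = {b, d, e}  B3 = {d, e, g}  B4 = {c, e, g}  B5 = {a, d, e}
Tree: B1–B2, B2–B3, B3–B4, B2–B5

Every bag has size at most 3, so the width is 3 − 1 = 2 and tw(G) ≤ 2. Conversely, {d, e, g} is a clique of size 3, and the vertices of any clique must share a bag in every tree decomposition; so some bag has ≥ 3 vertices and tw(G) ≥ 2. Combining the bounds, tw(G) = 2.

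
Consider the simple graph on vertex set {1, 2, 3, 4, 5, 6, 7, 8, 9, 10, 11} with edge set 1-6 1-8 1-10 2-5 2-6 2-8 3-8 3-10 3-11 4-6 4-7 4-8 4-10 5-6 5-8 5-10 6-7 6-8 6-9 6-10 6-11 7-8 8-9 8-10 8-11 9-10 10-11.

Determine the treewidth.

3

A width-3 tree decomposition is:
Bags: B1 = {6, 8, 10, 11}  B2 = {3, 8, 10, 11}  B3 = {4, 6, 8, 10}  B4 = {1, 6, 8, 10}  B5 = {4, 6, 7, 8}  B6 = {5, 6, 8, 10}  B7 = {6, 8, 9, 10}  B8 = {2, 5, 6, 8}
Tree: B1–B2, B1–B3, B3–B4, B3–B5, B1–B6, B6–B7, B6–B8
Each bag holds 4 vertices, so the decomposition has width 3, which upper-bounds the treewidth. Conversely, {3, 8, 10, 11} is a clique of size 4, and the vertices of any clique must share a bag in every tree decomposition; so some bag has ≥ 4 vertices and tw(G) ≥ 3. Hence tw(G) = 3 exactly.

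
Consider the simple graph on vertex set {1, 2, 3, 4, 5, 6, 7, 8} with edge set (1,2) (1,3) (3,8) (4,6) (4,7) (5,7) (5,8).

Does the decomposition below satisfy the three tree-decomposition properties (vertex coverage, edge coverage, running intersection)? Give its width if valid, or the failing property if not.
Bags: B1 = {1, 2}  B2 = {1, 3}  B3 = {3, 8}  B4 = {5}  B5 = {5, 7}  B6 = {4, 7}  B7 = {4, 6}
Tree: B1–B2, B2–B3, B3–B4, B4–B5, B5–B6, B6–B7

A tree decomposition must satisfy three properties: every vertex lies in some bag; for every edge, both endpoints lie together in some bag; and for every vertex, the bags containing it form a connected subtree. Here edge (8,5) lies in no bag, so the decomposition is invalid.

No — edge (8,5) lies in no bag.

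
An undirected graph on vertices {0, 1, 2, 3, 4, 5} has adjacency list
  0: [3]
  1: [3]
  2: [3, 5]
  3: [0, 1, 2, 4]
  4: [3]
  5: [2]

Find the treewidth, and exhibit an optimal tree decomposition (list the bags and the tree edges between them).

Treewidth 1.
Bags: B1 = {0, 3}  B2 = {1, 3}  B3 = {3, 4}  B4 = {2, 3}  B5 = {2, 5}
Tree: B1–B2, B2–B3, B3–B4, B4–B5

Each bag holds 2 vertices, so the decomposition has width 1, which upper-bounds the treewidth. G has an edge, so its treewidth is at least 1. Combining the bounds, tw(G) = 1.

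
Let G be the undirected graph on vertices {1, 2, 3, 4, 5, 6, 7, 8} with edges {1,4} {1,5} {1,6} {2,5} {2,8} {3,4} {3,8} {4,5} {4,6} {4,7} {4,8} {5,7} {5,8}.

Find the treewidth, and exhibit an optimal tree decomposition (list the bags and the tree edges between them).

Treewidth 2.
One optimal decomposition is:
Bags: B1 = {1, 4, 5}  B2 = {1, 4, 6}  B3 = {4, 5, 8}  B4 = {2, 5, 8}  B5 = {3, 4, 8}  B6 = {4, 5, 7}
Tree: B1–B2, B1–B3, B3–B4, B3–B5, B3–B6

Every bag has size at most 3, so the width is 3 − 1 = 2 and tw(G) ≤ 2. On the other hand G contains the 3-clique {2, 5, 8}. A clique must lie in a single bag of any decomposition, so no decomposition can have width below 2. Therefore the treewidth is 2.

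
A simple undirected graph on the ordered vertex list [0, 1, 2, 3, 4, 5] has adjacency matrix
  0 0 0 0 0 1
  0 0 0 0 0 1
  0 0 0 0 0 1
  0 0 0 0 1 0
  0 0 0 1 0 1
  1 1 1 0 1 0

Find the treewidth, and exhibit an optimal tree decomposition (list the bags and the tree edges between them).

Treewidth 1.
One such decomposition:
Bags: B1 = {1, 5}  B2 = {0, 5}  B3 = {4, 5}  B4 = {3, 4}  B5 = {2, 5}
Tree: B1–B2, B1–B3, B3–B4, B1–B5

Each bag holds 2 vertices, so the decomposition has width 1, which upper-bounds the treewidth. Any graph with an edge has treewidth ≥ 1, and G has the edge 5–1. Hence tw(G) = 1 exactly.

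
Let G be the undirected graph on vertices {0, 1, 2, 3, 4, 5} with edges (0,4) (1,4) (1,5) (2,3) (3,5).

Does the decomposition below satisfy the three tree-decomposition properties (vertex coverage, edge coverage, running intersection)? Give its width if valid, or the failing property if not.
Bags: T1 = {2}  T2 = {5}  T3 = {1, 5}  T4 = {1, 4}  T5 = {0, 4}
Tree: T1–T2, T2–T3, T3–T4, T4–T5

A tree decomposition must satisfy three properties: every vertex lies in some bag; for every edge, both endpoints lie together in some bag; and for every vertex, the bags containing it form a connected subtree. Here vertex 3 appears in no bag, so the decomposition is invalid.

No — vertex 3 appears in no bag.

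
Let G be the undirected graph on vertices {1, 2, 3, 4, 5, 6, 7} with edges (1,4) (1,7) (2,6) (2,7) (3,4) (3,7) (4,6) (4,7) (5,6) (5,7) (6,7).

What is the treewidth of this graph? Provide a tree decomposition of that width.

Each bag holds 3 vertices, so the decomposition has width 2, which upper-bounds the treewidth. On the other hand G contains the 3-clique {2, 6, 7}. A clique must lie in a single bag of any decomposition, so no decomposition can have width below 2. Combining the bounds, tw(G) = 2.

Treewidth 2.
One optimal decomposition is:
Bags: B1 = {4, 6, 7}  B2 = {5, 6, 7}  B3 = {2, 6, 7}  B4 = {1, 4, 7}  B5 = {3, 4, 7}
Tree: B1–B2, B1–B3, B1–B4, B4–B5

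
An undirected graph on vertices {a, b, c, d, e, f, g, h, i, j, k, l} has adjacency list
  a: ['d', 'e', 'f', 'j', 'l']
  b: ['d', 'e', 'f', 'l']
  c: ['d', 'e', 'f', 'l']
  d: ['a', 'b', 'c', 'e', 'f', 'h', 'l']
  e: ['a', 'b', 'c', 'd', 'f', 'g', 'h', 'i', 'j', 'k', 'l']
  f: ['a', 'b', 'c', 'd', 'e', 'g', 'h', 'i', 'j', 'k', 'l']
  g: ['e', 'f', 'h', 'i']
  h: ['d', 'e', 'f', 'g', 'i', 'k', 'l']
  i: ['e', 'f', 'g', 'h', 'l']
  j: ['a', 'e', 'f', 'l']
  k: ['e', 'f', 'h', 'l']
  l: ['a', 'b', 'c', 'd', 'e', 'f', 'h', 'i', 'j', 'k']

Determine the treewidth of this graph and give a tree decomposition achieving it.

Each bag holds 5 vertices, so the decomposition has width 4, which upper-bounds the treewidth. On the other hand G contains the 5-clique {e, f, g, h, i}. A clique must lie in a single bag of any decomposition, so no decomposition can have width below 4. Therefore the treewidth is 4.

Treewidth 4.
Bags: B1 = {b, d, e, f, l}  B2 = {d, e, f, h, l}  B3 = {e, f, h, i, l}  B4 = {e, f, g, h, i}  B5 = {a, d, e, f, l}  B6 = {a, e, f, j, l}  B7 = {e, f, h, k, l}  B8 = {c, d, e, f, l}
Tree: B1–B2, B2–B3, B3–B4, B1–B5, B5–B6, B2–B7, B5–B8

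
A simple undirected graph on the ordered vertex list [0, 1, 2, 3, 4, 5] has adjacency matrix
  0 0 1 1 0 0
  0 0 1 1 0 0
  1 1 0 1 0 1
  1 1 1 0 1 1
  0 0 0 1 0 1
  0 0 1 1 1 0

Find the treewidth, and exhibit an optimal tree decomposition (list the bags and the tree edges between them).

The largest bag has 3 vertices, giving width 2; this decomposition certifies tw(G) ≤ 2. On the other hand G contains the 3-clique {0, 2, 3}. A clique must lie in a single bag of any decomposition, so no decomposition can have width below 2. The upper and lower bounds meet at 2, so that is the treewidth.

Treewidth 2.
Bags: B1 = {2, 3, 5}  B2 = {0, 2, 3}  B3 = {1, 2, 3}  B4 = {3, 4, 5}
Tree: B1–B2, B1–B3, B1–B4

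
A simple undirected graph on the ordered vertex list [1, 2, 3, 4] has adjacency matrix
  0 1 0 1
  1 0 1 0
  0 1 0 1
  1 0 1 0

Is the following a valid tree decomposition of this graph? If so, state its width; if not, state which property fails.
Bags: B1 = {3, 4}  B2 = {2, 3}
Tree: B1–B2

No — vertex 1 appears in no bag.

A tree decomposition must satisfy three properties: every vertex lies in some bag; for every edge, both endpoints lie together in some bag; and for every vertex, the bags containing it form a connected subtree. Here vertex 1 appears in no bag, so the decomposition is invalid.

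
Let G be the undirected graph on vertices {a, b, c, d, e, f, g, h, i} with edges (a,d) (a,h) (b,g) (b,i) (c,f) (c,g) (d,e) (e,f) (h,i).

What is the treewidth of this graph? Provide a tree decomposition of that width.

Treewidth 2.
One optimal decomposition is:
Bags: B1 = {d, e, f}  B2 = {a, d, f}  B3 = {a, f, h}  B4 = {f, h, i}  B5 = {b, f, i}  B6 = {b, f, g}  B7 = {c, f, g}
Tree: B1–B2, B2–B3, B3–B4, B4–B5, B5–B6, B6–B7

Every bag has size at most 3, so the width is 3 − 1 = 2 and tw(G) ≤ 2. For the lower bound, G contains the cycle f–e–d–a–h–i–b–g–c–f, so G is not a forest; only forests have treewidth ≤ 1, hence tw(G) ≥ 2. Therefore the treewidth is 2.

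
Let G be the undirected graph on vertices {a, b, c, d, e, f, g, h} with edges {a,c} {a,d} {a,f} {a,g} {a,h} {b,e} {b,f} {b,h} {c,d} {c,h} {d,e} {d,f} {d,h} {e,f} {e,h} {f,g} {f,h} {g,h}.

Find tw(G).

A width-3 tree decomposition is:
Bags: B1 = {d, e, f, h}  B2 = {a, d, f, h}  B3 = {b, e, f, h}  B4 = {a, f, g, h}  B5 = {a, c, d, h}
Tree: B1–B2, B1–B3, B2–B4, B2–B5
Every bag has size at most 4, so the width is 4 − 1 = 3 and tw(G) ≤ 3. For the lower bound, the 4 vertices {a, c, d, h} are pairwise adjacent, and any tree decomposition puts a clique entirely inside one bag — forcing width ≥ 3. Hence tw(G) = 3 exactly.

3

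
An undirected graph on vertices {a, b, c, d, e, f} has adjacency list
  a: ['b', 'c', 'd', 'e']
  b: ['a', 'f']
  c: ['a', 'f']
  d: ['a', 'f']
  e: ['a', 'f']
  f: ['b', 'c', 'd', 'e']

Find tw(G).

A width-2 tree decomposition is:
Bags: B1 = {a, c, f}  B2 = {a, e, f}  B3 = {a, b, f}  B4 = {a, d, f}
Tree: B1–B2, B2–B3, B3–B4
Each bag holds 3 vertices, so the decomposition has width 2, which upper-bounds the treewidth. The edges c–f–e–a–c form a cycle, so G is not a tree and its treewidth is at least 2. The upper and lower bounds meet at 2, so that is the treewidth.

2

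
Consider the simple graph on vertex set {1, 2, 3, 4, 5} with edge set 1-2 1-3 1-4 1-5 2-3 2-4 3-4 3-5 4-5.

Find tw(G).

3

A width-3 tree decomposition is:
Bags: B1 = {1, 3, 4, 5}  B2 = {1, 2, 3, 4}
Tree: B1–B2
Each bag holds 4 vertices, so the decomposition has width 3, which upper-bounds the treewidth. Conversely, {1, 2, 3, 4} is a clique of size 4, and the vertices of any clique must share a bag in every tree decomposition; so some bag has ≥ 4 vertices and tw(G) ≥ 3. Combining the bounds, tw(G) = 3.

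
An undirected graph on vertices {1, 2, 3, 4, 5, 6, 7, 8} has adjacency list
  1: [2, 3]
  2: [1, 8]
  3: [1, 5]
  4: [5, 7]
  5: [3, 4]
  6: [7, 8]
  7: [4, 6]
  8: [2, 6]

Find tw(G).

A width-2 tree decomposition is:
Bags: B1 = {1, 2, 8}  B2 = {1, 6, 8}  B3 = {1, 6, 7}  B4 = {1, 4, 7}  B5 = {1, 4, 5}  B6 = {1, 3, 5}
Tree: B1–B2, B2–B3, B3–B4, B4–B5, B5–B6
The largest bag has 3 vertices, giving width 2; this decomposition certifies tw(G) ≤ 2. For the lower bound, G contains the cycle 1–2–8–6–7–4–5–3–1, so G is not a forest; only forests have treewidth ≤ 1, hence tw(G) ≥ 2. Combining the bounds, tw(G) = 2.

2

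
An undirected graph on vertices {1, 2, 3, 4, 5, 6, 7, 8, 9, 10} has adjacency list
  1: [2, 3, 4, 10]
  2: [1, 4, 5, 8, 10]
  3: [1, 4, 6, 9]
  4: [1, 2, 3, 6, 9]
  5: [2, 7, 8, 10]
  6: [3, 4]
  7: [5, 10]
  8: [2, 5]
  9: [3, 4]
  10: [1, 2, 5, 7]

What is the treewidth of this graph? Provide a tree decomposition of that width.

Every bag has size at most 3, so the width is 3 − 1 = 2 and tw(G) ≤ 2. On the other hand G contains the 3-clique {2, 5, 8}. A clique must lie in a single bag of any decomposition, so no decomposition can have width below 2. The upper and lower bounds meet at 2, so that is the treewidth.

Treewidth 2.
One optimal decomposition is:
Bags: B1 = {1, 3, 4}  B2 = {3, 4, 9}  B3 = {3, 4, 6}  B4 = {1, 2, 4}  B5 = {1, 2, 10}  B6 = {2, 5, 10}  B7 = {5, 7, 10}  B8 = {2, 5, 8}
Tree: B1–B2, B2–B3, B1–B4, B4–B5, B5–B6, B6–B7, B6–B8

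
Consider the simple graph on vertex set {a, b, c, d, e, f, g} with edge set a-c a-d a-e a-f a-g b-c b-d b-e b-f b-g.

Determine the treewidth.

A width-2 tree decomposition is:
Bags: B1 = {a, b, g}  B2 = {a, b, f}  B3 = {a, b, c}  B4 = {a, b, e}  B5 = {a, b, d}
Tree: B1–B2, B2–B3, B3–B4, B4–B5
The largest bag has 3 vertices, giving width 2; this decomposition certifies tw(G) ≤ 2. Since b–g–a–f–b is a cycle in G, G is not acyclic. Forests are exactly the graphs of treewidth ≤ 1, so tw(G) ≥ 2. Therefore the treewidth is 2.

2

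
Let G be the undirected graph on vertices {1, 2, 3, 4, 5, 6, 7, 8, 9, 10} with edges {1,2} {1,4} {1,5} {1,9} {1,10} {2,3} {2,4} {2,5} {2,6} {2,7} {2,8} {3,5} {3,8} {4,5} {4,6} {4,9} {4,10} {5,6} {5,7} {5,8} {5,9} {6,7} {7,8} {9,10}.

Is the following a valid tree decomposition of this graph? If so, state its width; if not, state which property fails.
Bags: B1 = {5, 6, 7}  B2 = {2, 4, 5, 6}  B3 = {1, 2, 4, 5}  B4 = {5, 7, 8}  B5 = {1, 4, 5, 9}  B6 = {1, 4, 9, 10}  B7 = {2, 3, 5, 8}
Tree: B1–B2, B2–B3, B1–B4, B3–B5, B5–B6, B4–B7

No — edge (2,7) lies in no bag.

A tree decomposition must satisfy three properties: every vertex lies in some bag; for every edge, both endpoints lie together in some bag; and for every vertex, the bags containing it form a connected subtree. Here edge (2,7) lies in no bag, so the decomposition is invalid.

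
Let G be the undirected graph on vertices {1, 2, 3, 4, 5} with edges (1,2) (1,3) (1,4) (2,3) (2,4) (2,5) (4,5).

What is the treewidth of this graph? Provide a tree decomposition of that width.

Treewidth 2.
One optimal decomposition is:
Bags: B1 = {1, 2, 4}  B2 = {1, 2, 3}  B3 = {2, 4, 5}
Tree: B1–B2, B1–B3

Each bag holds 3 vertices, so the decomposition has width 2, which upper-bounds the treewidth. Conversely, {1, 2, 3} is a clique of size 3, and the vertices of any clique must share a bag in every tree decomposition; so some bag has ≥ 3 vertices and tw(G) ≥ 2. Combining the bounds, tw(G) = 2.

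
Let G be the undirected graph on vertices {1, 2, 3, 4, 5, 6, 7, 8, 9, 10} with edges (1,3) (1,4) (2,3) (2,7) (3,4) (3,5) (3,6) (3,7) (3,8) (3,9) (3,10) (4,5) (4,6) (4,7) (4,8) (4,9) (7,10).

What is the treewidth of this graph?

A width-2 tree decomposition is:
Bags: B1 = {3, 4, 6}  B2 = {3, 4, 7}  B3 = {2, 3, 7}  B4 = {3, 7, 10}  B5 = {1, 3, 4}  B6 = {3, 4, 9}  B7 = {3, 4, 8}  B8 = {3, 4, 5}
Tree: B1–B2, B2–B3, B2–B4, B2–B5, B5–B6, B6–B7, B5–B8
Every bag has size at most 3, so the width is 3 − 1 = 2 and tw(G) ≤ 2. Conversely, {2, 3, 7} is a clique of size 3, and the vertices of any clique must share a bag in every tree decomposition; so some bag has ≥ 3 vertices and tw(G) ≥ 2. Combining the bounds, tw(G) = 2.

2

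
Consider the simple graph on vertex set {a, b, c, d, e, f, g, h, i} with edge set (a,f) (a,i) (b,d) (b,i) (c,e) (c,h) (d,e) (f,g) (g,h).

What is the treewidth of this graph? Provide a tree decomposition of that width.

Treewidth 2.
Bags: B1 = {f, g, h}  B2 = {c, f, h}  B3 = {c, e, f}  B4 = {d, e, f}  B5 = {b, d, f}  B6 = {b, f, i}  B7 = {a, f, i}
Tree: B1–B2, B2–B3, B3–B4, B4–B5, B5–B6, B6–B7

Every bag has size at most 3, so the width is 3 − 1 = 2 and tw(G) ≤ 2. The edges f–g–h–c–e–d–b–i–a–f form a cycle, so G is not a tree and its treewidth is at least 2. The upper and lower bounds meet at 2, so that is the treewidth.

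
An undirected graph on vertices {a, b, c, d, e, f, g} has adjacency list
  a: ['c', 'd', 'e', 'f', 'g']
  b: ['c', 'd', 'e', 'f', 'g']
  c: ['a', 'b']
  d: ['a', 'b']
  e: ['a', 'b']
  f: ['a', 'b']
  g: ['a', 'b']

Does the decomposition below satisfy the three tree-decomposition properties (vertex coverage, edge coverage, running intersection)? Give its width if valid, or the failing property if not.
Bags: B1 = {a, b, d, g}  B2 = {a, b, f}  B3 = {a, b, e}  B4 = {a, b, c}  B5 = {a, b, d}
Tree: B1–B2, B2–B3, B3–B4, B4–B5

No — bags containing vertex d are not connected in the tree.

A tree decomposition must satisfy three properties: every vertex lies in some bag; for every edge, both endpoints lie together in some bag; and for every vertex, the bags containing it form a connected subtree. Here bags containing vertex d are not connected in the tree, so the decomposition is invalid.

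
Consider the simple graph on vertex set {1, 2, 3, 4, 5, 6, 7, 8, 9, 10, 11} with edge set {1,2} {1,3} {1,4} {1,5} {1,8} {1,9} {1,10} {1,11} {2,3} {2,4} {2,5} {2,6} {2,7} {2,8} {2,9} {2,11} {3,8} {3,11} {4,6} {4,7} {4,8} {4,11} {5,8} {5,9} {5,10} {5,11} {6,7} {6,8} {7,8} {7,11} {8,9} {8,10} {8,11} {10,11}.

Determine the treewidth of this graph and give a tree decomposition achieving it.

Treewidth 4.
Bags: B1 = {1, 2, 5, 8, 11}  B2 = {1, 2, 4, 8, 11}  B3 = {2, 4, 7, 8, 11}  B4 = {1, 2, 5, 8, 9}  B5 = {1, 2, 3, 8, 11}  B6 = {2, 4, 6, 7, 8}  B7 = {1, 5, 8, 10, 11}
Tree: B1–B2, B2–B3, B1–B4, B1–B5, B3–B6, B1–B7

Each bag holds 5 vertices, so the decomposition has width 4, which upper-bounds the treewidth. For the lower bound, the 5 vertices {1, 2, 5, 8, 9} are pairwise adjacent, and any tree decomposition puts a clique entirely inside one bag — forcing width ≥ 4. Combining the bounds, tw(G) = 4.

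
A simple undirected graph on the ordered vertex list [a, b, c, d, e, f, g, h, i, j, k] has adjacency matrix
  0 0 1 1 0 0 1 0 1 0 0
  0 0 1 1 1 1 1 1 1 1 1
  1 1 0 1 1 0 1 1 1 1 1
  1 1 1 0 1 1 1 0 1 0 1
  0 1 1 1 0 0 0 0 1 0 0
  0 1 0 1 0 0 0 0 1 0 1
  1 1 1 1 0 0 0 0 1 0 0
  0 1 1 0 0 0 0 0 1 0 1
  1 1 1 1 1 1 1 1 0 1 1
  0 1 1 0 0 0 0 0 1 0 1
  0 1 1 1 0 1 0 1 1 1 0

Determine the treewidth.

A width-4 tree decomposition is:
Bags: B1 = {b, c, d, i, k}  B2 = {b, c, d, e, i}  B3 = {b, c, d, g, i}  B4 = {a, c, d, g, i}  B5 = {b, d, f, i, k}  B6 = {b, c, h, i, k}  B7 = {b, c, i, j, k}
Tree: B1–B2, B2–B3, B3–B4, B1–B5, B1–B6, B6–B7
Each bag holds 5 vertices, so the decomposition has width 4, which upper-bounds the treewidth. Conversely, {a, c, d, g, i} is a clique of size 5, and the vertices of any clique must share a bag in every tree decomposition; so some bag has ≥ 5 vertices and tw(G) ≥ 4. Therefore the treewidth is 4.

4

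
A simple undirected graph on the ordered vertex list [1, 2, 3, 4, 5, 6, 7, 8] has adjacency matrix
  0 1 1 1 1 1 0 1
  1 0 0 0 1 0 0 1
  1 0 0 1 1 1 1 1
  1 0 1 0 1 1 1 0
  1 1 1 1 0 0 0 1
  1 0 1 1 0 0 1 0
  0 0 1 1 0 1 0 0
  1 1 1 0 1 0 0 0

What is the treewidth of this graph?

A width-3 tree decomposition is:
Bags: B1 = {1, 3, 5, 8}  B2 = {1, 2, 5, 8}  B3 = {1, 3, 4, 5}  B4 = {1, 3, 4, 6}  B5 = {3, 4, 6, 7}
Tree: B1–B2, B1–B3, B3–B4, B4–B5
Each bag holds 4 vertices, so the decomposition has width 3, which upper-bounds the treewidth. For the lower bound, the 4 vertices {1, 2, 5, 8} are pairwise adjacent, and any tree decomposition puts a clique entirely inside one bag — forcing width ≥ 3. Hence tw(G) = 3 exactly.

3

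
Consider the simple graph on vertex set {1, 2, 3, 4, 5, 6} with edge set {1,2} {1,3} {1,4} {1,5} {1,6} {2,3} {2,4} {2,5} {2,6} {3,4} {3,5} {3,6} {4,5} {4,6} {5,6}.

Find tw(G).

A width-5 tree decomposition is:
Bags: B1 = {1, 2, 3, 4, 5, 6}
Tree: (single bag)
A single bag containing all 6 vertices is trivially a valid decomposition of width 5. Conversely, {1, 2, 3, 4, 5, 6} is a clique of size 6, and the vertices of any clique must share a bag in every tree decomposition; so some bag has ≥ 6 vertices and tw(G) ≥ 5. Hence tw(G) = 5 exactly.

5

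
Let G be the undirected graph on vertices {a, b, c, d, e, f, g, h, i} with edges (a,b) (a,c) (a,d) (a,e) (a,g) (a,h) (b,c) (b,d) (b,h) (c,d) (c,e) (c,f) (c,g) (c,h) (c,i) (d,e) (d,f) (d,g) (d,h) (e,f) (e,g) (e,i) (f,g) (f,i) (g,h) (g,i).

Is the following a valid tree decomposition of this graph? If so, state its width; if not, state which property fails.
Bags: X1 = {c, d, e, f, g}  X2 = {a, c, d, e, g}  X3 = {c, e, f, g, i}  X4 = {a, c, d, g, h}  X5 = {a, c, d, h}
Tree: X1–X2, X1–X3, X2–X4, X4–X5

A tree decomposition must satisfy three properties: every vertex lies in some bag; for every edge, both endpoints lie together in some bag; and for every vertex, the bags containing it form a connected subtree. Here vertex b appears in no bag, so the decomposition is invalid.

No — vertex b appears in no bag.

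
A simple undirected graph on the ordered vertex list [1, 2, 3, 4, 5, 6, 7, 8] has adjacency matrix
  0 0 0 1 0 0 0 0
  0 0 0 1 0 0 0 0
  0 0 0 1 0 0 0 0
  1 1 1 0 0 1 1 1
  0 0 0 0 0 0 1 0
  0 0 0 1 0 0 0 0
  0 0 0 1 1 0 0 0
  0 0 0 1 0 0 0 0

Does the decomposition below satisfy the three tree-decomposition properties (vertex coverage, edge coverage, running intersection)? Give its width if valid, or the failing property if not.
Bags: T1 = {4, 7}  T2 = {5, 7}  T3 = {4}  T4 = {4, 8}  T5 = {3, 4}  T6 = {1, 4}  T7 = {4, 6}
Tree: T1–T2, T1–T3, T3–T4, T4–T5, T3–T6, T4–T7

No — vertex 2 appears in no bag.

A tree decomposition must satisfy three properties: every vertex lies in some bag; for every edge, both endpoints lie together in some bag; and for every vertex, the bags containing it form a connected subtree. Here vertex 2 appears in no bag, so the decomposition is invalid.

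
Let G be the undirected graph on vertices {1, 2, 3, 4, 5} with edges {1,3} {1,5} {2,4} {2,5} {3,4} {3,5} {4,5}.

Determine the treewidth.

2

A width-2 tree decomposition is:
Bags: B1 = {2, 4, 5}  B2 = {3, 4, 5}  B3 = {1, 3, 5}
Tree: B1–B2, B2–B3
Every bag has size at most 3, so the width is 3 − 1 = 2 and tw(G) ≤ 2. Conversely, {2, 4, 5} is a clique of size 3, and the vertices of any clique must share a bag in every tree decomposition; so some bag has ≥ 3 vertices and tw(G) ≥ 2. The upper and lower bounds meet at 2, so that is the treewidth.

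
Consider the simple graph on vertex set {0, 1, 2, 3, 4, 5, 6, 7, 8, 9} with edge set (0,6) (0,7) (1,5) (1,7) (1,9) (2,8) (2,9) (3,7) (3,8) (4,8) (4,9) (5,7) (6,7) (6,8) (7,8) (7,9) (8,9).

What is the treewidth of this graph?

2

A width-2 tree decomposition is:
Bags: B1 = {7, 8, 9}  B2 = {1, 7, 9}  B3 = {3, 7, 8}  B4 = {1, 5, 7}  B5 = {4, 8, 9}  B6 = {6, 7, 8}  B7 = {2, 8, 9}  B8 = {0, 6, 7}
Tree: B1–B2, B1–B3, B2–B4, B1–B5, B3–B6, B5–B7, B6–B8
The largest bag has 3 vertices, giving width 2; this decomposition certifies tw(G) ≤ 2. Conversely, {2, 8, 9} is a clique of size 3, and the vertices of any clique must share a bag in every tree decomposition; so some bag has ≥ 3 vertices and tw(G) ≥ 2. Combining the bounds, tw(G) = 2.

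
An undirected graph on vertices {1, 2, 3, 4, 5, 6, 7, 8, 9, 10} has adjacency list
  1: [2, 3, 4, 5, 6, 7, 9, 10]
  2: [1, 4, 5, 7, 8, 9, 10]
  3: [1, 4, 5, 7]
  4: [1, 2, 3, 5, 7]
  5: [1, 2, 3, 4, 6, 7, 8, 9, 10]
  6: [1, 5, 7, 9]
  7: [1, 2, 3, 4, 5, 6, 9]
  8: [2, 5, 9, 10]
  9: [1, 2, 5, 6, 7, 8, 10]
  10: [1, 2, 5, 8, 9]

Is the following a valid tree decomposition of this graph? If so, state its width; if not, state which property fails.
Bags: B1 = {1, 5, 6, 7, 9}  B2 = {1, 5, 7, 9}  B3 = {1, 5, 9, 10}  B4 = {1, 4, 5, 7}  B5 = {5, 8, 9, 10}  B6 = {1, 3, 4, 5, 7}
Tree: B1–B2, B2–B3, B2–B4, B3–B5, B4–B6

No — vertex 2 appears in no bag.

A tree decomposition must satisfy three properties: every vertex lies in some bag; for every edge, both endpoints lie together in some bag; and for every vertex, the bags containing it form a connected subtree. Here vertex 2 appears in no bag, so the decomposition is invalid.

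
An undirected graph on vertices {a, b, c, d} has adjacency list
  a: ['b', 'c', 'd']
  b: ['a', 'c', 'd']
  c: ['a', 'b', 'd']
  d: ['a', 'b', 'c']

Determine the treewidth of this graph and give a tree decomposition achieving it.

Treewidth 3.
One such decomposition:
Bags: B1 = {a, b, c, d}
Tree: (single bag)

With just one bag of size 4, the width is 4 − 1 = 3, so tw(G) ≤ 3. Conversely, {a, b, c, d} is a clique of size 4, and the vertices of any clique must share a bag in every tree decomposition; so some bag has ≥ 4 vertices and tw(G) ≥ 3. Combining the bounds, tw(G) = 3.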